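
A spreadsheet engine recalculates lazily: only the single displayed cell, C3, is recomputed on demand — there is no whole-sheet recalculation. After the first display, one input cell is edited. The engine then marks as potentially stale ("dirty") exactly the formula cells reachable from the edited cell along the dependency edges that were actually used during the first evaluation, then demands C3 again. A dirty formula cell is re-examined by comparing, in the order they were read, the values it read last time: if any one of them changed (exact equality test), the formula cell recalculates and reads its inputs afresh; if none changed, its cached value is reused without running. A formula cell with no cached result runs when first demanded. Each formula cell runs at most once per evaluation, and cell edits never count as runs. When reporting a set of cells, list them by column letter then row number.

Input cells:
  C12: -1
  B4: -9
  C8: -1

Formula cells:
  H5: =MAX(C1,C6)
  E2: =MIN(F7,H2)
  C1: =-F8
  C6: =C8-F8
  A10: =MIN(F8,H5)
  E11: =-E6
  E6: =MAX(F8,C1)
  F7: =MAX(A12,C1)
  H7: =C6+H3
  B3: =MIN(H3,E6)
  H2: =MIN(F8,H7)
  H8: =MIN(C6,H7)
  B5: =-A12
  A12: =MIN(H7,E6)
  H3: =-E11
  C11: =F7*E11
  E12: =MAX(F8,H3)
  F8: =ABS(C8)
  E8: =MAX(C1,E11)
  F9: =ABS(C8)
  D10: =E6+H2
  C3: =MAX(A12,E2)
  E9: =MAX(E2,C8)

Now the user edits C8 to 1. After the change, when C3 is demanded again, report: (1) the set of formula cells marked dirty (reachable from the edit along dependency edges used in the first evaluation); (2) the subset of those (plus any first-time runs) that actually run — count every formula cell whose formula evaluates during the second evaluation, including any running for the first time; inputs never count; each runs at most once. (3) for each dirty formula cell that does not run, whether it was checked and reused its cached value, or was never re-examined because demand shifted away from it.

Marked dirty: A12, C1, C3, C6, E2, E6, E11, F7, F8, H2, H3, H7.
Formula cells that run: A12, C3, C6, E2, F7, F8, H2, H7 — 8 in total.
Checked but reused from cache: C1, E6, E11, H3.
Key observation: the cutoff stops propagation at C1 — its inputs' values are unchanged, so it reuses its cache.

First evaluation (everything demanded from the output):
  F8 = ABS(-1) = 1
  C1 = -(1) = -1
  C6 = -1 - 1 = -2
  E6 = MAX(1, -1) = 1
  E11 = -(1) = -1
  H3 = -(-1) = 1
  H7 = -2 + 1 = -1
  A12 = MIN(-1, 1) = -1
  F7 = MAX(-1, -1) = -1
  H2 = MIN(1, -1) = -1
  E2 = MIN(-1, -1) = -1
  C3 = MAX(-1, -1) = -1

Propagation after the edit:
  F8: runs — C8 -1->1; result 1 (same value as before).
  C1: checked — values it read are unchanged (F8 unchanged); reused cached -1 without running.
  C6: runs — C8 -1->1; result 0.
  E6: checked — values it read are unchanged (F8 unchanged, C1 unchanged); reused cached 1 without running.
  E11: checked — values it read are unchanged (E6 unchanged); reused cached -1 without running.
  H3: checked — values it read are unchanged (E11 unchanged); reused cached 1 without running.
  H7: runs — C6 -2->0; result 1.
  A12: runs — H7 -1->1; result 1.
  F7: runs — A12 -1->1; result 1.
  H2: runs — H7 -1->1; result 1.
  E2: runs — F7 -1->1; H2 -1->1; result 1.
  C3: runs — A12 -1->1; E2 -1->1; result 1.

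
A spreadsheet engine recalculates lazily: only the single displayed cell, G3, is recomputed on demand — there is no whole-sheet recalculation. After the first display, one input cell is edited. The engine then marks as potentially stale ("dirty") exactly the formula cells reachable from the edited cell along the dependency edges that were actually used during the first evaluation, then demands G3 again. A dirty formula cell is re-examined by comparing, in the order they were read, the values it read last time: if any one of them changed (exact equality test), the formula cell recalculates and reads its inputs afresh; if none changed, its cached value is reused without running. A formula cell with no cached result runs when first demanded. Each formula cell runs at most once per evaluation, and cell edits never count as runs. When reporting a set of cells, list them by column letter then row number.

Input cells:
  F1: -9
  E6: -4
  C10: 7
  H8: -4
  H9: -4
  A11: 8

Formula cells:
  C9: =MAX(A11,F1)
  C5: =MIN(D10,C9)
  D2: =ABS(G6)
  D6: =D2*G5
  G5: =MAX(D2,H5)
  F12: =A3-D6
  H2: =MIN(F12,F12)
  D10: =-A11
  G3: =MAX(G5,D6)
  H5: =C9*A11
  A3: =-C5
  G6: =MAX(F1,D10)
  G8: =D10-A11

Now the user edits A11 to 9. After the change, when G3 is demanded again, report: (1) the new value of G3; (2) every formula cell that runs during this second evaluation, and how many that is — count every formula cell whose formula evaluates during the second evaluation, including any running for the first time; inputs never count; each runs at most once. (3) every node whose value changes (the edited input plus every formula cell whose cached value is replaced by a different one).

New value of G3: 729.
Formula cells that run: C9, D2, D6, D10, G3, G5, G6, H5 — 8 in total.
Values that change: A11, C9, D2, D6, D10, G3, G5, G6, H5.

First evaluation (everything demanded from the output):
  C9 = MAX(8, -9) = 8
  D10 = -(8) = -8
  G6 = MAX(-9, -8) = -8
  D2 = ABS(-8) = 8
  H5 = 8 * 8 = 64
  G5 = MAX(8, 64) = 64
  D6 = 8 * 64 = 512
  G3 = MAX(64, 512) = 512

Propagation after the edit:
  C9: runs — A11 8->9; result 9.
  D10: runs — A11 8->9; result -9.
  G6: runs — D10 -8->-9; result -9.
  D2: runs — G6 -8->-9; result 9.
  H5: runs — C9 8->9; A11 8->9; result 81.
  G5: runs — D2 8->9; H5 64->81; result 81.
  D6: runs — D2 8->9; G5 64->81; result 729.
  G3: runs — G5 64->81; D6 512->729; result 729.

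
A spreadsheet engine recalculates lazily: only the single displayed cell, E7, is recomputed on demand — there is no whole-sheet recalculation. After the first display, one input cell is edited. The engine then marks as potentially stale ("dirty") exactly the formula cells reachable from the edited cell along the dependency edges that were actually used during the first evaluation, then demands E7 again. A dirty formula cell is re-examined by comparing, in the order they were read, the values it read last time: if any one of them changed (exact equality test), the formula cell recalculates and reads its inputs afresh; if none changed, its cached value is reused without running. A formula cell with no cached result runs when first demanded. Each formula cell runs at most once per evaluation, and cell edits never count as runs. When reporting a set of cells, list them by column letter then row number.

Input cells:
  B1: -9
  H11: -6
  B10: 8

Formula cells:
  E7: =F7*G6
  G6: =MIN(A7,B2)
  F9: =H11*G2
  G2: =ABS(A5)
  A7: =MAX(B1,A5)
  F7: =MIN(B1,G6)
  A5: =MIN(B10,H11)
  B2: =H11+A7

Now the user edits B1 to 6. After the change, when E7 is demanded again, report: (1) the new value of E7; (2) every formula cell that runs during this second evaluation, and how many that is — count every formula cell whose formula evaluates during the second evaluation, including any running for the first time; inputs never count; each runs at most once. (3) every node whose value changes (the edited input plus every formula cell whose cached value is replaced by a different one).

New value of E7: 0.
Formula cells that run: A7, B2, E7, F7, G6 — 5 in total.
Values that change: A7, B1, B2, E7, F7, G6.

First evaluation (everything demanded from the output):
  A5 = MIN(8, -6) = -6
  A7 = MAX(-9, -6) = -6
  B2 = -6 + -6 = -12
  G6 = MIN(-6, -12) = -12
  F7 = MIN(-9, -12) = -12
  E7 = -12 * -12 = 144

Propagation after the edit:
  A7: runs — B1 -9->6; result 6.
  B2: runs — A7 -6->6; result 0.
  G6: runs — A7 -6->6; B2 -12->0; result 0.
  F7: runs — B1 -9->6; G6 -12->0; result 0.
  E7: runs — F7 -12->0; G6 -12->0; result 0.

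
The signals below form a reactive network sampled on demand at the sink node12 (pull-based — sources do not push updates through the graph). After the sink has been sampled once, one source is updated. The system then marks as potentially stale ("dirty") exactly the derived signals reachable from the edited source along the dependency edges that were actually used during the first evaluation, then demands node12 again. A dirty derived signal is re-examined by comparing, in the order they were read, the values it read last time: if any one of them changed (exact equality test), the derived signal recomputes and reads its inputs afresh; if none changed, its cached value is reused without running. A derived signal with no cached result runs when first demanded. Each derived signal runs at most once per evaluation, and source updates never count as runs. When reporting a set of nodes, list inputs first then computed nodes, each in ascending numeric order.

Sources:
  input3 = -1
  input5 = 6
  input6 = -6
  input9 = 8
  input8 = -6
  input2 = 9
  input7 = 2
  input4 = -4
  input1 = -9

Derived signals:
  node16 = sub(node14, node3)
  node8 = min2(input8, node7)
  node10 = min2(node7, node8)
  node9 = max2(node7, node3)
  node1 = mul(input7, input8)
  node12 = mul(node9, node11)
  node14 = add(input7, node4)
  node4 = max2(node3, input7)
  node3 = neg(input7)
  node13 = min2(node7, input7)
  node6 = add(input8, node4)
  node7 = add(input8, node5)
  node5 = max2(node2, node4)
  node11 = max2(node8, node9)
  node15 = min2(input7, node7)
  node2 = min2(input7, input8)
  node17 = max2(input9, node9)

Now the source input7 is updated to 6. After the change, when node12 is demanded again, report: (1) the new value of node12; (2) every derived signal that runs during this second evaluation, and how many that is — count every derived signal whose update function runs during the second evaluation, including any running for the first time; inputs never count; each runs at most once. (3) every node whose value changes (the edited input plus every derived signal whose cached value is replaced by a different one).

node12 now evaluates to 0.
Run set: node2, node3, node4, node5, node7, node8, node9, node11, node12 (9 run).
Changed values: input7, node3, node4, node5, node7, node9, node11, node12.

Initial pass — values computed on the first demand:
  node2 = min2(2, -6) = -6
  node3 = neg(2) = -2
  node4 = max2(-2, 2) = 2
  node5 = max2(-6, 2) = 2
  node7 = add(-6, 2) = -4
  node8 = min2(-6, -4) = -6
  node9 = max2(-4, -2) = -2
  node11 = max2(-6, -2) = -2
  node12 = mul(-2, -2) = 4

Second demand — change propagation:
  node2: re-runs because input7 2->6; new result -6 (unchanged).
  node3: re-runs because input7 2->6; new result -6.
  node4: re-runs because node3 -2->-6; input7 2->6; new result 6.
  node5: re-runs because node4 2->6; new result 6.
  node7: re-runs because node5 2->6; new result 0.
  node8: re-runs because node7 -4->0; new result -6 (unchanged).
  node9: re-runs because node7 -4->0; node3 -2->-6; new result 0.
  node11: re-runs because node9 -2->0; new result 0.
  node12: re-runs because node9 -2->0; node11 -2->0; new result 0.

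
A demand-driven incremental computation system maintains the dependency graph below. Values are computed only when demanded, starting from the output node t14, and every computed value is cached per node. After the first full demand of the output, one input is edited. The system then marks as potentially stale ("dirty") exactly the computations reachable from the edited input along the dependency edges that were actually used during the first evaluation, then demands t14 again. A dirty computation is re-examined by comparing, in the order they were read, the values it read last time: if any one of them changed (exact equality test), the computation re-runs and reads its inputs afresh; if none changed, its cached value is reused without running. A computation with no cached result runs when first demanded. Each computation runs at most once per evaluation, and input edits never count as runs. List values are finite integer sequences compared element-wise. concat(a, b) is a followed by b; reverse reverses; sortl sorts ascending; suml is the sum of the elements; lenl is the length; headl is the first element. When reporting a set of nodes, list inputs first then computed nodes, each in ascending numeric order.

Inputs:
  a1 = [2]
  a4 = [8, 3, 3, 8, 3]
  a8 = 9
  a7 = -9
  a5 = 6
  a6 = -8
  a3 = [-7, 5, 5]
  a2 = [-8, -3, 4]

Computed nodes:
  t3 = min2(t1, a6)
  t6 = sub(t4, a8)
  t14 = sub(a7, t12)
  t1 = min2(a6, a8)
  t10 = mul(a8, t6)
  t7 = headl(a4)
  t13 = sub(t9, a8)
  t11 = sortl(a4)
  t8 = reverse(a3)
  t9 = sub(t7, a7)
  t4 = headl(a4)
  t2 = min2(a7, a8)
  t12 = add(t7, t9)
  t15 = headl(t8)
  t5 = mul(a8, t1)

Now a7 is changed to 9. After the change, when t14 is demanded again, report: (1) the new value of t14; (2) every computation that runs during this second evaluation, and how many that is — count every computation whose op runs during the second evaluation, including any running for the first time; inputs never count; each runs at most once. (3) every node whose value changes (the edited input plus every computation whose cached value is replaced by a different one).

New value of t14: 2.
Computations that run: t9, t12, t14 — 3 in total.
Values that change: a7, t9, t12, t14.

First evaluation (everything demanded from the output):
  t7 = headl([8, 3, 3, 8, 3]) = 8
  t9 = sub(8, -9) = 17
  t12 = add(8, 17) = 25
  t14 = sub(-9, 25) = -34

Propagation after the edit:
  t9: runs — a7 -9->9; result -1.
  t12: runs — t9 17->-1; result 7.
  t14: runs — a7 -9->9; t12 25->7; result 2.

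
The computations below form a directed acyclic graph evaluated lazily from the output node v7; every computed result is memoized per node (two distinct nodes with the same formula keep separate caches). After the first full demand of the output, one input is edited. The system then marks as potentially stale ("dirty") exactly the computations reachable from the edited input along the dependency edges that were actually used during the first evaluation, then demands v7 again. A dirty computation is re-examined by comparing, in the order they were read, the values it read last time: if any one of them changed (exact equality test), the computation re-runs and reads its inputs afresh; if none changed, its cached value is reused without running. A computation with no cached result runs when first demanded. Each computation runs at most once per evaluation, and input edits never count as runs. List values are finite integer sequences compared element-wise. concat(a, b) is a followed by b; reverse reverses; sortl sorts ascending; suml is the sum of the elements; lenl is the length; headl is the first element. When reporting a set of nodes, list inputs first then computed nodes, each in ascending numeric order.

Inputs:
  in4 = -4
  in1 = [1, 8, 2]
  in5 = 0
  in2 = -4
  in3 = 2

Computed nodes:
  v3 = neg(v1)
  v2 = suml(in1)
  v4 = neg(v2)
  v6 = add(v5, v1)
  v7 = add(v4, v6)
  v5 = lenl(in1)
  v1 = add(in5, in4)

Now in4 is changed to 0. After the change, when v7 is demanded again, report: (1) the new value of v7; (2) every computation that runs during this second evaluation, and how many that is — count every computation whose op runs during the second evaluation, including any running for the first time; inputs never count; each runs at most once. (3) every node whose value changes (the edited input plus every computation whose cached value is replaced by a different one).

First demand of the output computes:
  v1 = add(0, -4) = -4
  v2 = suml([1, 8, 2]) = 11
  v4 = neg(11) = -11
  v5 = lenl([1, 8, 2]) = 3
  v6 = add(3, -4) = -1
  v7 = add(-11, -1) = -12

After the edit, cleaning proceeds:
  v1: a read changed (in4 -4->0) — executes, giving 0.
  v6: a read changed (v1 -4->0) — executes, giving 3.
  v7: a read changed (v6 -1->3) — executes, giving -8.

Demanding v7 again yields -8.
3 computations run: v1, v6, v7.
The nodes whose values change: in4, v1, v6, v7.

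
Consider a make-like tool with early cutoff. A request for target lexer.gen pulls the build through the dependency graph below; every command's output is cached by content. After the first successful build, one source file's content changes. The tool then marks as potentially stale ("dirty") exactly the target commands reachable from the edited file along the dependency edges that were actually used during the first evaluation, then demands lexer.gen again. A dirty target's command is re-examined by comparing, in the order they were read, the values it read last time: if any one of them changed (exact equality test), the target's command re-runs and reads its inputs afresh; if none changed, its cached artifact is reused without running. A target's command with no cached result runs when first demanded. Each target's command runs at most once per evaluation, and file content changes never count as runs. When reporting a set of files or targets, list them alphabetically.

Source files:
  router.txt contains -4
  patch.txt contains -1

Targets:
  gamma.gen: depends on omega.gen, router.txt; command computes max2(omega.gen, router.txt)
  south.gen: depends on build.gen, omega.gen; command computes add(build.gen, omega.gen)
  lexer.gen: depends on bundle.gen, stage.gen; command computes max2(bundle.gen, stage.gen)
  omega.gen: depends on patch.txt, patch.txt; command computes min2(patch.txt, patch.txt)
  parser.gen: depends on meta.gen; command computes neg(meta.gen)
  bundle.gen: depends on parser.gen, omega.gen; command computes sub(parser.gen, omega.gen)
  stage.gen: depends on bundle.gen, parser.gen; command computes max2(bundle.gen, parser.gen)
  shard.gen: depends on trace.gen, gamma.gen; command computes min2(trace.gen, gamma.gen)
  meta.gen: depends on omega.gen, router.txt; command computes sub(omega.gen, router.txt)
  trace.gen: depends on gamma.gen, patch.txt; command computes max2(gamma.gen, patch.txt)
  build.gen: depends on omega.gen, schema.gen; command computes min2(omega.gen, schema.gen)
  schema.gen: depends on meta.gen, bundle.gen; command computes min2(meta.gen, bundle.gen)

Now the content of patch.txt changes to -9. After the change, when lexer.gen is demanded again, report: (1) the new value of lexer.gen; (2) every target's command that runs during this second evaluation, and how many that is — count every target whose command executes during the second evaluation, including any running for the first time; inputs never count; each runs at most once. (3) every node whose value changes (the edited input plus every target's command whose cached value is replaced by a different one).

Demanding lexer.gen again yields 14.
6 target commands run: bundle.gen, lexer.gen, meta.gen, omega.gen, parser.gen, stage.gen.
The nodes whose values change: bundle.gen, lexer.gen, meta.gen, omega.gen, parser.gen, patch.txt, stage.gen.

First demand of the output computes:
  omega.gen = min2(-1, -1) = -1
  meta.gen = sub(-1, -4) = 3
  parser.gen = neg(3) = -3
  bundle.gen = sub(-3, -1) = -2
  stage.gen = max2(-2, -3) = -2
  lexer.gen = max2(-2, -2) = -2

After the edit, cleaning proceeds:
  omega.gen: a read changed (patch.txt -1->-9; patch.txt -1->-9) — executes, giving -9.
  meta.gen: a read changed (omega.gen -1->-9) — executes, giving -5.
  parser.gen: a read changed (meta.gen 3->-5) — executes, giving 5.
  bundle.gen: a read changed (parser.gen -3->5; omega.gen -1->-9) — executes, giving 14.
  stage.gen: a read changed (bundle.gen -2->14; parser.gen -3->5) — executes, giving 14.
  lexer.gen: a read changed (bundle.gen -2->14; stage.gen -2->14) — executes, giving 14.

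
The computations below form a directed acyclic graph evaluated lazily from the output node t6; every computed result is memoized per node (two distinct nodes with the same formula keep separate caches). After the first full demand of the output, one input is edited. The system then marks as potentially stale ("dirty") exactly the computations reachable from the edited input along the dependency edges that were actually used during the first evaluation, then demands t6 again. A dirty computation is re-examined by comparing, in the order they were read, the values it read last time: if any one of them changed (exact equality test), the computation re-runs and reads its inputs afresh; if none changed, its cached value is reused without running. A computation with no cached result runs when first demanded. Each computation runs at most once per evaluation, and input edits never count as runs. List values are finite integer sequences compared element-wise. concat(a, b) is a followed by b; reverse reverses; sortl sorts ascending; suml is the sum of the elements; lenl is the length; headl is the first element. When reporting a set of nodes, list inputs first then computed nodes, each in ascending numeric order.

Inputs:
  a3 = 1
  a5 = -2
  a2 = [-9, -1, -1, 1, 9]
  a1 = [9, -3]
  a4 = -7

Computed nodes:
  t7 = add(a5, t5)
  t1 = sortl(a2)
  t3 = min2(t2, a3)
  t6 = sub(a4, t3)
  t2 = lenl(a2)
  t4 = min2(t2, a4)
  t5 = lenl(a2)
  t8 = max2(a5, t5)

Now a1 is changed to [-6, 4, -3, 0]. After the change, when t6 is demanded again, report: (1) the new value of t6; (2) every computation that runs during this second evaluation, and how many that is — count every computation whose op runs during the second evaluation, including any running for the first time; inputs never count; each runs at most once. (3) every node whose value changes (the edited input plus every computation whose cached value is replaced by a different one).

Demanding t6 again yields -8.
0 computations run: none.
The nodes whose values change: a1.
Note the shortcut — nothing in the graph depends on a1 at all, so no recomputation happens.

First demand of the output computes:
  t2 = lenl([-9, -1, -1, 1, 9]) = 5
  t3 = min2(5, 1) = 1
  t6 = sub(-7, 1) = -8

After the edit, cleaning proceeds:
  no node depends on a1 at all; the second demand re-runs nothing.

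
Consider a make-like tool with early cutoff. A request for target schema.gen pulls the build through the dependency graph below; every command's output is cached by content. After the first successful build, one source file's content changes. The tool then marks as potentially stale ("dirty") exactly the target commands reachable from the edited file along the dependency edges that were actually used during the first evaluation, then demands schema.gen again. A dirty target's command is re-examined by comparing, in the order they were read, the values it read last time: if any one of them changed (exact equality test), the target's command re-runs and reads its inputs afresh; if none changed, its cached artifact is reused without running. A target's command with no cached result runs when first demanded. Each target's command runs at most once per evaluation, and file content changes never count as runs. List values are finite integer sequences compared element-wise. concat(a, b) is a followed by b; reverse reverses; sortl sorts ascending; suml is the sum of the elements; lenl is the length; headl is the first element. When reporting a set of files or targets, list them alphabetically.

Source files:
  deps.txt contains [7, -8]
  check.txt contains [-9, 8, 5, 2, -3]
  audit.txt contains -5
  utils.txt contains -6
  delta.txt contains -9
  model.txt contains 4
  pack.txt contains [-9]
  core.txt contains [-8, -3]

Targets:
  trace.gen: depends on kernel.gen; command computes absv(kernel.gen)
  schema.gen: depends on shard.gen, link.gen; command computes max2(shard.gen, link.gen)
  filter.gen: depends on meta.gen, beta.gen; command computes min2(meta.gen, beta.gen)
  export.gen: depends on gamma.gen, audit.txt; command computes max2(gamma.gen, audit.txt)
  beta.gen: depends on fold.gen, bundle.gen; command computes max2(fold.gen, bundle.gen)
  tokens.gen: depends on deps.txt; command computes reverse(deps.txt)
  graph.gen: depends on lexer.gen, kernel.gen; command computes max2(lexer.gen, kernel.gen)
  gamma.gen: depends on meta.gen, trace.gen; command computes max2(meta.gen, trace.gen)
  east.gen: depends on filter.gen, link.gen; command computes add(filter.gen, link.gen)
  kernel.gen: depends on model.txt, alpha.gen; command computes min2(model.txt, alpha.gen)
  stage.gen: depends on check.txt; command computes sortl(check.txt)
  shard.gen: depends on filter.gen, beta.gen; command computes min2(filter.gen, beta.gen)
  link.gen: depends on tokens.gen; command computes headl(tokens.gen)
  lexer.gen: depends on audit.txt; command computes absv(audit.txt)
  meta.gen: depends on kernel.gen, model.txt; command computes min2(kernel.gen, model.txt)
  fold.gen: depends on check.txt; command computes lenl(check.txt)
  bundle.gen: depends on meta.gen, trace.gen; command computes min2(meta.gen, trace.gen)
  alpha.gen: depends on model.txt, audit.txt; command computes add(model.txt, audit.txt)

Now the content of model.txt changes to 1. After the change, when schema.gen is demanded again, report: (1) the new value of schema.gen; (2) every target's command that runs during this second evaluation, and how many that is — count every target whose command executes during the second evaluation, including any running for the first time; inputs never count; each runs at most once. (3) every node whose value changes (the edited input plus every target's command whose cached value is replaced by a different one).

Demanding schema.gen again yields -4.
9 target commands run: alpha.gen, beta.gen, bundle.gen, filter.gen, kernel.gen, meta.gen, schema.gen, shard.gen, trace.gen.
The nodes whose values change: alpha.gen, bundle.gen, filter.gen, kernel.gen, meta.gen, model.txt, schema.gen, shard.gen, trace.gen.

First demand of the output computes:
  alpha.gen = add(4, -5) = -1
  fold.gen = lenl([-9, 8, 5, 2, -3]) = 5
  kernel.gen = min2(4, -1) = -1
  meta.gen = min2(-1, 4) = -1
  tokens.gen = reverse([7, -8]) = [-8, 7]
  link.gen = headl([-8, 7]) = -8
  trace.gen = absv(-1) = 1
  bundle.gen = min2(-1, 1) = -1
  beta.gen = max2(5, -1) = 5
  filter.gen = min2(-1, 5) = -1
  shard.gen = min2(-1, 5) = -1
  schema.gen = max2(-1, -8) = -1

After the edit, cleaning proceeds:
  alpha.gen: a read changed (model.txt 4->1) — executes, giving -4.
  kernel.gen: a read changed (model.txt 4->1; alpha.gen -1->-4) — executes, giving -4.
  meta.gen: a read changed (kernel.gen -1->-4; model.txt 4->1) — executes, giving -4.
  trace.gen: a read changed (kernel.gen -1->-4) — executes, giving 4.
  bundle.gen: a read changed (meta.gen -1->-4; trace.gen 1->4) — executes, giving -4.
  beta.gen: a read changed (bundle.gen -1->-4) — executes, giving 5 — identical to its old value.
  filter.gen: a read changed (meta.gen -1->-4) — executes, giving -4.
  shard.gen: a read changed (filter.gen -1->-4) — executes, giving -4.
  schema.gen: a read changed (shard.gen -1->-4) — executes, giving -4.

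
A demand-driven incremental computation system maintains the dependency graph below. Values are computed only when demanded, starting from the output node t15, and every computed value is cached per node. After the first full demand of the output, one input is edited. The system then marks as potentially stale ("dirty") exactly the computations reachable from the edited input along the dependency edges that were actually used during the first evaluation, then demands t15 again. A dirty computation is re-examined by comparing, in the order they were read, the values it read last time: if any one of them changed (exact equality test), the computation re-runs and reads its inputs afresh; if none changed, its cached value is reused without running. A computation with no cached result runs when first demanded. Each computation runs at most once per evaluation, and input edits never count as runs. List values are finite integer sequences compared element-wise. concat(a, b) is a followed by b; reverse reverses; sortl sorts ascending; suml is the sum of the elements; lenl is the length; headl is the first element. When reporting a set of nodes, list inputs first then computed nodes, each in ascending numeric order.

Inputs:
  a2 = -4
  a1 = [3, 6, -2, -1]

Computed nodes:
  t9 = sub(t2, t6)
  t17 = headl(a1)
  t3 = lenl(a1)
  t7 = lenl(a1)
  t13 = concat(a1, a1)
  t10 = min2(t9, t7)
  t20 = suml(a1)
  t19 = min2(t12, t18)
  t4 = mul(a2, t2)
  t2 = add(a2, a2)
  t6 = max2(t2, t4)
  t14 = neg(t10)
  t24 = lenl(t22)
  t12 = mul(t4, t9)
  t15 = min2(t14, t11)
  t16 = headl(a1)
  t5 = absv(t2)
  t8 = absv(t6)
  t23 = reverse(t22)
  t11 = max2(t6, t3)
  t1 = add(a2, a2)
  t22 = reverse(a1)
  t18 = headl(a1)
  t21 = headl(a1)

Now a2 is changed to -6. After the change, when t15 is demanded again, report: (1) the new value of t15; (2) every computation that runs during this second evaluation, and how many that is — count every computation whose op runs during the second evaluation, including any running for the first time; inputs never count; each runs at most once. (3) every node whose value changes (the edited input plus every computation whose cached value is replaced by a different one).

New value of t15: 72.
Computations that run: t2, t4, t6, t9, t10, t11, t14, t15 — 8 in total.
Values that change: a2, t2, t4, t6, t9, t10, t11, t14, t15.

First evaluation (everything demanded from the output):
  t2 = add(-4, -4) = -8
  t3 = lenl([3, 6, -2, -1]) = 4
  t4 = mul(-4, -8) = 32
  t6 = max2(-8, 32) = 32
  t7 = lenl([3, 6, -2, -1]) = 4
  t9 = sub(-8, 32) = -40
  t10 = min2(-40, 4) = -40
  t11 = max2(32, 4) = 32
  t14 = neg(-40) = 40
  t15 = min2(40, 32) = 32

Propagation after the edit:
  t2: runs — a2 -4->-6; a2 -4->-6; result -12.
  t4: runs — a2 -4->-6; t2 -8->-12; result 72.
  t6: runs — t2 -8->-12; t4 32->72; result 72.
  t9: runs — t2 -8->-12; t6 32->72; result -84.
  t10: runs — t9 -40->-84; result -84.
  t11: runs — t6 32->72; result 72.
  t14: runs — t10 -40->-84; result 84.
  t15: runs — t14 40->84; t11 32->72; result 72.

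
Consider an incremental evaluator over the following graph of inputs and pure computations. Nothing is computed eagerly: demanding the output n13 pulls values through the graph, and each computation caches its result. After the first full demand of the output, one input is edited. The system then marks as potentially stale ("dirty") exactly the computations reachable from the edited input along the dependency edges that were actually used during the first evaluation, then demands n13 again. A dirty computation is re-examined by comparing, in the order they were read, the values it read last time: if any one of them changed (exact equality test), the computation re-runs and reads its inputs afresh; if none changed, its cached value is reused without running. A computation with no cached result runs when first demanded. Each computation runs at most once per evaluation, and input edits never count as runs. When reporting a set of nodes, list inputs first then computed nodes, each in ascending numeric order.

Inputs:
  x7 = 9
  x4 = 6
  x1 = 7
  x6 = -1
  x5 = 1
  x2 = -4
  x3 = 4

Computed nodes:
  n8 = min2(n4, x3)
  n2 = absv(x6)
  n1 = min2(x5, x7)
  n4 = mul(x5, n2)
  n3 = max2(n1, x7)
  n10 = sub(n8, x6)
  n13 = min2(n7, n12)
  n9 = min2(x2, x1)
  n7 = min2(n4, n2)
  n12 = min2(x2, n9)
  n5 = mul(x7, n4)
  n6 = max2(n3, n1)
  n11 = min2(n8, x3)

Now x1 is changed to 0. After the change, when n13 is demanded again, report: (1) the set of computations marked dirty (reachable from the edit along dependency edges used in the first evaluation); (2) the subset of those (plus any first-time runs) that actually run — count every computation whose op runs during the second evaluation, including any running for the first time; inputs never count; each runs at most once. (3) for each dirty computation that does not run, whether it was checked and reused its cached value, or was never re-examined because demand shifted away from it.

Initial pass — values computed on the first demand:
  n2 = absv(-1) = 1
  n4 = mul(1, 1) = 1
  n7 = min2(1, 1) = 1
  n9 = min2(-4, 7) = -4
  n12 = min2(-4, -4) = -4
  n13 = min2(1, -4) = -4

Second demand — change propagation:
  n9: re-runs because x1 7->0; new result -4 (unchanged).
  n12: re-examined; everything it read last time is the same (x2 unchanged, n9 unchanged) — cache -4 kept, no run.
  n13: re-examined; everything it read last time is the same (n7 unchanged, n12 unchanged) — cache -4 kept, no run.

The important point: n9 recomputes to an identical value, and the output ends up unchanged.

Dirty set: n9, n12, n13.
Run set: n9 (1 run).
Re-examined without running (cache reused): n12, n13.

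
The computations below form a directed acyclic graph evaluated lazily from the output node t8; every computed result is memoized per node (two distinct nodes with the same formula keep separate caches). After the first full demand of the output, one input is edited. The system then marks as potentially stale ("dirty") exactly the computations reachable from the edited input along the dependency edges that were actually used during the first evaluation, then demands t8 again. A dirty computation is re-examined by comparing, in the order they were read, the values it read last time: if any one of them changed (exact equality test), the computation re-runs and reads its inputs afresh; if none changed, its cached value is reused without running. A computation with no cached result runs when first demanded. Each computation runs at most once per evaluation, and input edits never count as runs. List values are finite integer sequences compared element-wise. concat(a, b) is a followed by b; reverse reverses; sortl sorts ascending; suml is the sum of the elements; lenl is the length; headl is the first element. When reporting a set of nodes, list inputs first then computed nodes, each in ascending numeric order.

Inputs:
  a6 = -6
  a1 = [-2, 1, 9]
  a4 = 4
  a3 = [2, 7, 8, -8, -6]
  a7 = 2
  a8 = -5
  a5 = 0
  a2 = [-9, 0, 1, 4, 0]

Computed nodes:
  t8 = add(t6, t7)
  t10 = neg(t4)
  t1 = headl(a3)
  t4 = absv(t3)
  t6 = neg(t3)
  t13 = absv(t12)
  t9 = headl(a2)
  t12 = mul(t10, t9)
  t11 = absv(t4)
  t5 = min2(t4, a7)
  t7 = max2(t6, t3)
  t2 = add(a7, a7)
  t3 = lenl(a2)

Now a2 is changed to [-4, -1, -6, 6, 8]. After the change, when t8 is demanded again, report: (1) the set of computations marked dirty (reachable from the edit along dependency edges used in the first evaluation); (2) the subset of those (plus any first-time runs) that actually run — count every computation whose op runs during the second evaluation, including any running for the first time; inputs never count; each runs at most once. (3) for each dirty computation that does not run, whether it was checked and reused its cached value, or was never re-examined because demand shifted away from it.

The edit dirties: t3, t6, t7, t8.
1 computations run: t3.
Cache hits after checking: t6, t7, t8.
Note the absorption at t3: it re-runs yet its value is the same, leaving the output's value untouched.

First demand of the output computes:
  t3 = lenl([-9, 0, 1, 4, 0]) = 5
  t6 = neg(5) = -5
  t7 = max2(-5, 5) = 5
  t8 = add(-5, 5) = 0

After the edit, cleaning proceeds:
  t3: a read changed (a2 [-9, 0, 1, 4, 0]->[-4, -1, -6, 6, 8]) — executes, giving 5 — identical to its old value.
  t6: dirty, but its reads are unchanged (t3 unchanged); cached -5 stands.
  t7: dirty, but its reads are unchanged (t6 unchanged, t3 unchanged); cached 5 stands.
  t8: dirty, but its reads are unchanged (t6 unchanged, t7 unchanged); cached 0 stands.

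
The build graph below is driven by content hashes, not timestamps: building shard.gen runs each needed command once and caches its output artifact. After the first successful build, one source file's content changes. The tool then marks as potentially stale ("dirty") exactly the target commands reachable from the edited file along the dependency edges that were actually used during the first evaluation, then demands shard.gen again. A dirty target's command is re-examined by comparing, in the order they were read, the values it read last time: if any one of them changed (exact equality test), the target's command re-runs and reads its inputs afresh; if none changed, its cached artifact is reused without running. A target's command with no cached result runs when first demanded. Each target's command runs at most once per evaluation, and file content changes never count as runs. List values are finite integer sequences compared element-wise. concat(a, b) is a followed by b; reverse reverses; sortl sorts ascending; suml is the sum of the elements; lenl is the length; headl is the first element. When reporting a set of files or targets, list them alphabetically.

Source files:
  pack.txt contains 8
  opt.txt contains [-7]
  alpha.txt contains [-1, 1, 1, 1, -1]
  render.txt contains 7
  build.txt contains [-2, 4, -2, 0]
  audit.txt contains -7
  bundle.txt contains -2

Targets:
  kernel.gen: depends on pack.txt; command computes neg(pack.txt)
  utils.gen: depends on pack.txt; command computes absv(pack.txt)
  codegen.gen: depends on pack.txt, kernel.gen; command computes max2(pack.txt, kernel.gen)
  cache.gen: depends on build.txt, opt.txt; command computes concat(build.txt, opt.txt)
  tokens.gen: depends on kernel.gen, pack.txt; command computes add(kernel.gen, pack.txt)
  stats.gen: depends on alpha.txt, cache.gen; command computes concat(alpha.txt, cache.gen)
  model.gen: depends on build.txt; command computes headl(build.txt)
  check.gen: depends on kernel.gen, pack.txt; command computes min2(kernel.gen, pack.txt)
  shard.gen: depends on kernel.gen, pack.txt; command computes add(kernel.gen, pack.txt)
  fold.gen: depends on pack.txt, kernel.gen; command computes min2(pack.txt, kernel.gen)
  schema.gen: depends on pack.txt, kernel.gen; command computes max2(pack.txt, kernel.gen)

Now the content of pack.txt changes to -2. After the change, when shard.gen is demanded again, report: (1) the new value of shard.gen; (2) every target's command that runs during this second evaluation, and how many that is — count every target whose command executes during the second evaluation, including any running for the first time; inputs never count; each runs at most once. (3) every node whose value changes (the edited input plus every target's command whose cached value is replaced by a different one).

Initial pass — values computed on the first demand:
  kernel.gen = neg(8) = -8
  shard.gen = add(-8, 8) = 0

Second demand — change propagation:
  kernel.gen: re-runs because pack.txt 8->-2; new result 2.
  shard.gen: re-runs because kernel.gen -8->2; pack.txt 8->-2; new result 0 (unchanged).

shard.gen now evaluates to 0.
Run set: kernel.gen, shard.gen (2 run).
Changed values: kernel.gen, pack.txt.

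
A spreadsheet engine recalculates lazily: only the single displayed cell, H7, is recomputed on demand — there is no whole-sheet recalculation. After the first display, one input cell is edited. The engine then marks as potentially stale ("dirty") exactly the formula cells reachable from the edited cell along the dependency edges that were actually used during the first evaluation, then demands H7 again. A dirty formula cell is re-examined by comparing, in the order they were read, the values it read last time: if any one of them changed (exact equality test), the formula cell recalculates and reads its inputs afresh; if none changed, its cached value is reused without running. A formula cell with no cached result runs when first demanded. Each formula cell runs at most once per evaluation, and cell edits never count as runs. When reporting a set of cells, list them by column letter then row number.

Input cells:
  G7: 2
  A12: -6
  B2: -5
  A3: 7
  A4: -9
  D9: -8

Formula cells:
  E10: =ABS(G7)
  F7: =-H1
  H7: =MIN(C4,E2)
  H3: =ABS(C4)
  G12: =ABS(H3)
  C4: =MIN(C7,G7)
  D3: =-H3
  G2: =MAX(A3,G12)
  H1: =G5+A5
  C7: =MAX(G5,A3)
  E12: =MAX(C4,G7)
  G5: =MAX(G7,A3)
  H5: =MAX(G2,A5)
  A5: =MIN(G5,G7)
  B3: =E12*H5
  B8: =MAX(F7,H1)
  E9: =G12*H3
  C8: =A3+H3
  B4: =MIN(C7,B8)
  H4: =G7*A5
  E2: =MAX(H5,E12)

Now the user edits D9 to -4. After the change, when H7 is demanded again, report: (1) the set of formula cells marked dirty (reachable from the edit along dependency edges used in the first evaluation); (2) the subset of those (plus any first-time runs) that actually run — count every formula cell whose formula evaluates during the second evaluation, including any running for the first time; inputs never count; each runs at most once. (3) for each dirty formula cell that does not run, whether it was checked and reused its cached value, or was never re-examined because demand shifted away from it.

Marked dirty: none.
Formula cells that run: none — 0 in total.
Every dirty formula cell ran.
Key observation: D9 is never demanded by the output, so the edit triggers no recomputation at all.

First evaluation (everything demanded from the output):
  G5 = MAX(2, 7) = 7
  A5 = MIN(7, 2) = 2
  C7 = MAX(7, 7) = 7
  C4 = MIN(7, 2) = 2
  E12 = MAX(2, 2) = 2
  H3 = ABS(2) = 2
  G12 = ABS(2) = 2
  G2 = MAX(7, 2) = 7
  H5 = MAX(7, 2) = 7
  E2 = MAX(7, 2) = 7
  H7 = MIN(2, 7) = 2

Propagation after the edit:
  D9 feeds no computation that the output demands — nothing is marked dirty and nothing runs.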